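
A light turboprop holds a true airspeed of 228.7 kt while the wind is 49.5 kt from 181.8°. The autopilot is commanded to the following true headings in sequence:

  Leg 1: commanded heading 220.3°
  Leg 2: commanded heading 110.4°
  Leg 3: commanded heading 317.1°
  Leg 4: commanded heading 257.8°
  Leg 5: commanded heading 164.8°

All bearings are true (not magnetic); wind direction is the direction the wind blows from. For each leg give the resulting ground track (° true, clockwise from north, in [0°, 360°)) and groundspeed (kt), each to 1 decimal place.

Leg 1: track=229.5°, groundspeed=192.4 kt
Leg 2: track=98.0°, groundspeed=218.0 kt
Leg 3: track=324.6°, groundspeed=266.2 kt
Leg 4: track=270.3°, groundspeed=222.0 kt
Leg 5: track=160.2°, groundspeed=181.9 kt

Leg 1: heading 220.3°; drift +9.2° → track 229.5°, groundspeed 192.4 kt
Leg 2: heading 110.4°; drift -12.4° → track 98.0°, groundspeed 218.0 kt
Leg 3: heading 317.1°; drift +7.5° → track 324.6°, groundspeed 266.2 kt
Leg 4: heading 257.8°; drift +12.5° → track 270.3°, groundspeed 222.0 kt
Leg 5: heading 164.8°; drift -4.6° → track 160.2°, groundspeed 181.9 kt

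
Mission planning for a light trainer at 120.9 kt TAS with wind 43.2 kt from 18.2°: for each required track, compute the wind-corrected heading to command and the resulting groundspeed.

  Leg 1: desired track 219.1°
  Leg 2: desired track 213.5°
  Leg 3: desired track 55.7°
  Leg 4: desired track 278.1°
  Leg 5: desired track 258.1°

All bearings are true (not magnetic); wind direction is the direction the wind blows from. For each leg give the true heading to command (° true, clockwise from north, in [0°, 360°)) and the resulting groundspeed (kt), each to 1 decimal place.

Leg 1: heading=226.4°, groundspeed=160.3 kt
Leg 2: heading=218.9°, groundspeed=162.0 kt
Leg 3: heading=43.1°, groundspeed=83.7 kt
Leg 4: heading=298.7°, groundspeed=120.7 kt
Leg 5: heading=276.1°, groundspeed=136.6 kt

Leg 1: desired track 219.1°; wind correction +7.3° → command heading 226.4°, groundspeed 160.3 kt
Leg 2: desired track 213.5°; wind correction +5.4° → command heading 218.9°, groundspeed 162.0 kt
Leg 3: desired track 55.7°; wind correction -12.6° → command heading 43.1°, groundspeed 83.7 kt
Leg 4: desired track 278.1°; wind correction +20.6° → command heading 298.7°, groundspeed 120.7 kt
Leg 5: desired track 258.1°; wind correction +18.0° → command heading 276.1°, groundspeed 136.6 kt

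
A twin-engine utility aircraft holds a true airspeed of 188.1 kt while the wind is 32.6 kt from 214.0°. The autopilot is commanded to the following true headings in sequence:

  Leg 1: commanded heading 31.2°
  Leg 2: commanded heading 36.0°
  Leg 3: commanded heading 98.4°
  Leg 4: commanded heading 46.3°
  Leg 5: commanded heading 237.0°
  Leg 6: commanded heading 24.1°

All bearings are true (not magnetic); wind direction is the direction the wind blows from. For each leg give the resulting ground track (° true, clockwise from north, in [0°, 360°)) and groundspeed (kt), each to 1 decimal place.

Leg 1: heading 31.2°; drift +0.4° → track 31.6°, groundspeed 220.7 kt
Leg 2: heading 36.0°; drift -0.3° → track 35.7°, groundspeed 220.7 kt
Leg 3: heading 98.4°; drift -8.3° → track 90.1°, groundspeed 204.3 kt
Leg 4: heading 46.3°; drift -1.8° → track 44.5°, groundspeed 220.1 kt
Leg 5: heading 237.0°; drift +4.6° → track 241.6°, groundspeed 158.6 kt
Leg 6: heading 24.1°; drift +1.5° → track 25.6°, groundspeed 220.3 kt

Leg 1: track=31.6°, groundspeed=220.7 kt
Leg 2: track=35.7°, groundspeed=220.7 kt
Leg 3: track=90.1°, groundspeed=204.3 kt
Leg 4: track=44.5°, groundspeed=220.1 kt
Leg 5: track=241.6°, groundspeed=158.6 kt
Leg 6: track=25.6°, groundspeed=220.3 kt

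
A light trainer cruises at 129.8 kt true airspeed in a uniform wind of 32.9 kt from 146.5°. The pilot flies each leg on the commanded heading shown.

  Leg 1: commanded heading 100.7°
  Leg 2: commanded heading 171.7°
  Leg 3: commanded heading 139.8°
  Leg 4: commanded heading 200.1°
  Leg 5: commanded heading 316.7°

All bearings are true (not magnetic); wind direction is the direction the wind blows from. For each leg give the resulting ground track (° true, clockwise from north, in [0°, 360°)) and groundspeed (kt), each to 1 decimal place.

Leg 1: heading 100.7°; drift -12.4° → track 88.3°, groundspeed 109.4 kt
Leg 2: heading 171.7°; drift +8.0° → track 179.7°, groundspeed 101.0 kt
Leg 3: heading 139.8°; drift -2.3° → track 137.5°, groundspeed 97.2 kt
Leg 4: heading 200.1°; drift +13.5° → track 213.6°, groundspeed 113.4 kt
Leg 5: heading 316.7°; drift +2.0° → track 318.7°, groundspeed 162.3 kt

Leg 1: track=88.3°, groundspeed=109.4 kt
Leg 2: track=179.7°, groundspeed=101.0 kt
Leg 3: track=137.5°, groundspeed=97.2 kt
Leg 4: track=213.6°, groundspeed=113.4 kt
Leg 5: track=318.7°, groundspeed=162.3 kt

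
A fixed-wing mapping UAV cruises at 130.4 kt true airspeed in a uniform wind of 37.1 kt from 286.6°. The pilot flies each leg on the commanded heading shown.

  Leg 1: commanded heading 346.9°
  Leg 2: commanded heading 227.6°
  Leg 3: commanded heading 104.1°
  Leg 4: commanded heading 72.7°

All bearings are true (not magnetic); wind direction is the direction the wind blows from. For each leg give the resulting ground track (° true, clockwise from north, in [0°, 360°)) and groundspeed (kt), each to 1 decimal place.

Leg 1: track=2.9°, groundspeed=116.6 kt
Leg 2: track=211.7°, groundspeed=115.7 kt
Leg 3: track=104.7°, groundspeed=167.5 kt
Leg 4: track=80.0°, groundspeed=162.5 kt

Leg 1: heading 346.9°; drift +16.0° → track 2.9°, groundspeed 116.6 kt
Leg 2: heading 227.6°; drift -15.9° → track 211.7°, groundspeed 115.7 kt
Leg 3: heading 104.1°; drift +0.6° → track 104.7°, groundspeed 167.5 kt
Leg 4: heading 72.7°; drift +7.3° → track 80.0°, groundspeed 162.5 kt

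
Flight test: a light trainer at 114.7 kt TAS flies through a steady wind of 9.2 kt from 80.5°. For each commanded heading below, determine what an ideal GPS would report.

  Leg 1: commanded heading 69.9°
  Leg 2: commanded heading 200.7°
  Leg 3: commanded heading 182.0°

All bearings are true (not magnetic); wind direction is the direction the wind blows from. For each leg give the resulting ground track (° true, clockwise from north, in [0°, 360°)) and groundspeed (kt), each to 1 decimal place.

Leg 1: heading 69.9°; drift -0.9° → track 69.0°, groundspeed 105.7 kt
Leg 2: heading 200.7°; drift +3.8° → track 204.5°, groundspeed 119.6 kt
Leg 3: heading 182.0°; drift +4.4° → track 186.4°, groundspeed 116.9 kt

Leg 1: track=69.0°, groundspeed=105.7 kt
Leg 2: track=204.5°, groundspeed=119.6 kt
Leg 3: track=186.4°, groundspeed=116.9 kt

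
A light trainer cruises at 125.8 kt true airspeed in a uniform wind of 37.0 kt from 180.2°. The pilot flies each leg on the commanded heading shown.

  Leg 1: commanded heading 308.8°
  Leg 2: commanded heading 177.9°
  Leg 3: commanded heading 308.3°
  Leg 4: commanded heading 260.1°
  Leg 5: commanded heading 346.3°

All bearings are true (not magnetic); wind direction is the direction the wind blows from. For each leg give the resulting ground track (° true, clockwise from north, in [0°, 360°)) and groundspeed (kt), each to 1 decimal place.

Leg 1: heading 308.8°; drift +11.0° → track 319.8°, groundspeed 151.7 kt
Leg 2: heading 177.9°; drift -1.0° → track 176.9°, groundspeed 88.8 kt
Leg 3: heading 308.3°; drift +11.1° → track 319.4°, groundspeed 151.5 kt
Leg 4: heading 260.1°; drift +17.0° → track 277.1°, groundspeed 124.7 kt
Leg 5: heading 346.3°; drift +3.1° → track 349.4°, groundspeed 162.0 kt

Leg 1: track=319.8°, groundspeed=151.7 kt
Leg 2: track=176.9°, groundspeed=88.8 kt
Leg 3: track=319.4°, groundspeed=151.5 kt
Leg 4: track=277.1°, groundspeed=124.7 kt
Leg 5: track=349.4°, groundspeed=162.0 kt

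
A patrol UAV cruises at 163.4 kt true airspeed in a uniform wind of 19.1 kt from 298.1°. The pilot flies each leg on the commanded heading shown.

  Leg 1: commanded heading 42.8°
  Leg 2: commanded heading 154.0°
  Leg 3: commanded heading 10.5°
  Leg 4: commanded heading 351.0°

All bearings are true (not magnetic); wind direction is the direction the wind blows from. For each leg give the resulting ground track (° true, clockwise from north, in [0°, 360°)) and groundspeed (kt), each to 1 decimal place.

Leg 1: heading 42.8°; drift +6.3° → track 49.1°, groundspeed 169.3 kt
Leg 2: heading 154.0°; drift -3.6° → track 150.4°, groundspeed 179.2 kt
Leg 3: heading 10.5°; drift +6.6° → track 17.1°, groundspeed 158.7 kt
Leg 4: heading 351.0°; drift +5.7° → track 356.7°, groundspeed 152.6 kt

Leg 1: track=49.1°, groundspeed=169.3 kt
Leg 2: track=150.4°, groundspeed=179.2 kt
Leg 3: track=17.1°, groundspeed=158.7 kt
Leg 4: track=356.7°, groundspeed=152.6 kt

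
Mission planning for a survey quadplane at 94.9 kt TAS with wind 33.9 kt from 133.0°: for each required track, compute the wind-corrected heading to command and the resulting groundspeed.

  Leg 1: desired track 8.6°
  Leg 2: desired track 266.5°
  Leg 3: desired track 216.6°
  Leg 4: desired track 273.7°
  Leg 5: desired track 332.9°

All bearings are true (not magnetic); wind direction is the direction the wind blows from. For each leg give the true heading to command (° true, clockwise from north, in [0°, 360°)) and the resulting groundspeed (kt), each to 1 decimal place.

Leg 1: desired track 8.6°; wind correction +17.1° → command heading 25.7°, groundspeed 109.8 kt
Leg 2: desired track 266.5°; wind correction -15.0° → command heading 251.5°, groundspeed 115.0 kt
Leg 3: desired track 216.6°; wind correction -20.8° → command heading 195.8°, groundspeed 84.9 kt
Leg 4: desired track 273.7°; wind correction -13.1° → command heading 260.6°, groundspeed 118.7 kt
Leg 5: desired track 332.9°; wind correction +7.0° → command heading 339.9°, groundspeed 126.1 kt

Leg 1: heading=25.7°, groundspeed=109.8 kt
Leg 2: heading=251.5°, groundspeed=115.0 kt
Leg 3: heading=195.8°, groundspeed=84.9 kt
Leg 4: heading=260.6°, groundspeed=118.7 kt
Leg 5: heading=339.9°, groundspeed=126.1 kt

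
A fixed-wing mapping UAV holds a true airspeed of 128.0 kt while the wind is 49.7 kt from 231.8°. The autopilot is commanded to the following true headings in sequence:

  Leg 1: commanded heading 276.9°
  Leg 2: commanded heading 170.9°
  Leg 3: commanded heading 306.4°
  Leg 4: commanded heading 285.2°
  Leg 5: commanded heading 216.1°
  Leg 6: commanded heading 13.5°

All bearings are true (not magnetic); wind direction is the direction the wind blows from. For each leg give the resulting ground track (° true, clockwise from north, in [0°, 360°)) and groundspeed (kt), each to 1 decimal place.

Leg 1: track=297.7°, groundspeed=99.4 kt
Leg 2: track=148.2°, groundspeed=112.5 kt
Leg 3: track=329.1°, groundspeed=124.4 kt
Leg 4: track=307.3°, groundspeed=106.2 kt
Leg 5: track=206.6°, groundspeed=81.3 kt
Leg 6: track=24.0°, groundspeed=169.8 kt

Leg 1: heading 276.9°; drift +20.8° → track 297.7°, groundspeed 99.4 kt
Leg 2: heading 170.9°; drift -22.7° → track 148.2°, groundspeed 112.5 kt
Leg 3: heading 306.4°; drift +22.7° → track 329.1°, groundspeed 124.4 kt
Leg 4: heading 285.2°; drift +22.1° → track 307.3°, groundspeed 106.2 kt
Leg 5: heading 216.1°; drift -9.5° → track 206.6°, groundspeed 81.3 kt
Leg 6: heading 13.5°; drift +10.5° → track 24.0°, groundspeed 169.8 kt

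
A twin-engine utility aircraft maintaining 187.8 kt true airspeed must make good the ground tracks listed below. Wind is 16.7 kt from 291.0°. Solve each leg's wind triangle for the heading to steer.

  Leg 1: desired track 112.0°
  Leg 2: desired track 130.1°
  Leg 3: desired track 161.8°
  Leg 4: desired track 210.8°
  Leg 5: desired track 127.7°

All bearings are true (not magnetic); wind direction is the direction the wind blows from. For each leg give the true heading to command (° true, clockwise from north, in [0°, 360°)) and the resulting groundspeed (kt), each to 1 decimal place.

Leg 1: desired track 112.0°; wind correction +0.1° → command heading 112.1°, groundspeed 204.5 kt
Leg 2: desired track 130.1°; wind correction +1.7° → command heading 131.8°, groundspeed 203.5 kt
Leg 3: desired track 161.8°; wind correction +4.0° → command heading 165.8°, groundspeed 197.9 kt
Leg 4: desired track 210.8°; wind correction +5.0° → command heading 215.8°, groundspeed 184.2 kt
Leg 5: desired track 127.7°; wind correction +1.5° → command heading 129.2°, groundspeed 203.7 kt

Leg 1: heading=112.1°, groundspeed=204.5 kt
Leg 2: heading=131.8°, groundspeed=203.5 kt
Leg 3: heading=165.8°, groundspeed=197.9 kt
Leg 4: heading=215.8°, groundspeed=184.2 kt
Leg 5: heading=129.2°, groundspeed=203.7 kt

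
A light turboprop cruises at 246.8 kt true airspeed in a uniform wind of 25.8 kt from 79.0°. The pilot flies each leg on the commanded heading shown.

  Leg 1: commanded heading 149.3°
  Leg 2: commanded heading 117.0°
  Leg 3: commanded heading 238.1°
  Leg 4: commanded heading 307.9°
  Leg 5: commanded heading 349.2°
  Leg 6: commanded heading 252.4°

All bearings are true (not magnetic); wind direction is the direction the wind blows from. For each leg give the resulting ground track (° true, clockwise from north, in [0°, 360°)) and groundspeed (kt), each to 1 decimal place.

Leg 1: track=155.1°, groundspeed=239.3 kt
Leg 2: track=121.0°, groundspeed=227.0 kt
Leg 3: track=240.0°, groundspeed=271.1 kt
Leg 4: track=303.7°, groundspeed=264.5 kt
Leg 5: track=343.2°, groundspeed=248.1 kt
Leg 6: track=253.0°, groundspeed=272.4 kt

Leg 1: heading 149.3°; drift +5.8° → track 155.1°, groundspeed 239.3 kt
Leg 2: heading 117.0°; drift +4.0° → track 121.0°, groundspeed 227.0 kt
Leg 3: heading 238.1°; drift +1.9° → track 240.0°, groundspeed 271.1 kt
Leg 4: heading 307.9°; drift -4.2° → track 303.7°, groundspeed 264.5 kt
Leg 5: heading 349.2°; drift -6.0° → track 343.2°, groundspeed 248.1 kt
Leg 6: heading 252.4°; drift +0.6° → track 253.0°, groundspeed 272.4 kt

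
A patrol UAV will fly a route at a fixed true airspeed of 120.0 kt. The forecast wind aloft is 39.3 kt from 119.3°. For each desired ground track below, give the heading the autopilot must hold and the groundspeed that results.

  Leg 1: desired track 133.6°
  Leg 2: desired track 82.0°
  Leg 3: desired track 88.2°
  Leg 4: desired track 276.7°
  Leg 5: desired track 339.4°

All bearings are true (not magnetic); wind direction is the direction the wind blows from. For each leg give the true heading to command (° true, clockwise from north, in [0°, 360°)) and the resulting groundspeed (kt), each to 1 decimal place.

Leg 1: heading=129.0°, groundspeed=81.5 kt
Leg 2: heading=93.4°, groundspeed=86.4 kt
Leg 3: heading=97.9°, groundspeed=84.6 kt
Leg 4: heading=269.5°, groundspeed=155.3 kt
Leg 5: heading=351.6°, groundspeed=147.4 kt

Leg 1: desired track 133.6°; wind correction -4.6° → command heading 129.0°, groundspeed 81.5 kt
Leg 2: desired track 82.0°; wind correction +11.4° → command heading 93.4°, groundspeed 86.4 kt
Leg 3: desired track 88.2°; wind correction +9.7° → command heading 97.9°, groundspeed 84.6 kt
Leg 4: desired track 276.7°; wind correction -7.2° → command heading 269.5°, groundspeed 155.3 kt
Leg 5: desired track 339.4°; wind correction +12.2° → command heading 351.6°, groundspeed 147.4 kt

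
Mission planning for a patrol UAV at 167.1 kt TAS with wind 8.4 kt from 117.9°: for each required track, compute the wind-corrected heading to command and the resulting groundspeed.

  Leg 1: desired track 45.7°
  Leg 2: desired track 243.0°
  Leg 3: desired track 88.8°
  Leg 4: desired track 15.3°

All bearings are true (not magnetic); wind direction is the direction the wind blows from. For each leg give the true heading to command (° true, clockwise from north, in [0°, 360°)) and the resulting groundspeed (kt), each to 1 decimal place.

Leg 1: heading=48.4°, groundspeed=164.3 kt
Leg 2: heading=240.6°, groundspeed=171.8 kt
Leg 3: heading=90.2°, groundspeed=159.7 kt
Leg 4: heading=18.1°, groundspeed=168.7 kt

Leg 1: desired track 45.7°; wind correction +2.7° → command heading 48.4°, groundspeed 164.3 kt
Leg 2: desired track 243.0°; wind correction -2.4° → command heading 240.6°, groundspeed 171.8 kt
Leg 3: desired track 88.8°; wind correction +1.4° → command heading 90.2°, groundspeed 159.7 kt
Leg 4: desired track 15.3°; wind correction +2.8° → command heading 18.1°, groundspeed 168.7 kt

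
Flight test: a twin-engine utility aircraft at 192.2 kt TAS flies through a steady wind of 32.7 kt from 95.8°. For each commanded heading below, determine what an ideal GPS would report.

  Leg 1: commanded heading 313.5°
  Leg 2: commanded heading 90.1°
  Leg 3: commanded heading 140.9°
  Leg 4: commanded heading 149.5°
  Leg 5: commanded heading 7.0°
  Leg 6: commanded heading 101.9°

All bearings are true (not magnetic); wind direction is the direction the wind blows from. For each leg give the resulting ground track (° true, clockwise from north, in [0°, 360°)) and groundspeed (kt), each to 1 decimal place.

Leg 1: heading 313.5°; drift -5.2° → track 308.3°, groundspeed 219.0 kt
Leg 2: heading 90.1°; drift -1.2° → track 88.9°, groundspeed 159.7 kt
Leg 3: heading 140.9°; drift +7.8° → track 148.7°, groundspeed 170.7 kt
Leg 4: heading 149.5°; drift +8.7° → track 158.2°, groundspeed 174.8 kt
Leg 5: heading 7.0°; drift -9.7° → track 357.3°, groundspeed 194.3 kt
Leg 6: heading 101.9°; drift +1.2° → track 103.1°, groundspeed 159.7 kt

Leg 1: track=308.3°, groundspeed=219.0 kt
Leg 2: track=88.9°, groundspeed=159.7 kt
Leg 3: track=148.7°, groundspeed=170.7 kt
Leg 4: track=158.2°, groundspeed=174.8 kt
Leg 5: track=357.3°, groundspeed=194.3 kt
Leg 6: track=103.1°, groundspeed=159.7 kt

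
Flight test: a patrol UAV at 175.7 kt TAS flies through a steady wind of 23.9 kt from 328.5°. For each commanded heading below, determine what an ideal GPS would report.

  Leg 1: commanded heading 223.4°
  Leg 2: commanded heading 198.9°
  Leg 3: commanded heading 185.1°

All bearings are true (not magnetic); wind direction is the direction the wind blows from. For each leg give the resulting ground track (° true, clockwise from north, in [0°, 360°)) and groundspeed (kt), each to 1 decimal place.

Leg 1: track=216.2°, groundspeed=183.4 kt
Leg 2: track=193.4°, groundspeed=191.8 kt
Leg 3: track=180.9°, groundspeed=195.4 kt

Leg 1: heading 223.4°; drift -7.2° → track 216.2°, groundspeed 183.4 kt
Leg 2: heading 198.9°; drift -5.5° → track 193.4°, groundspeed 191.8 kt
Leg 3: heading 185.1°; drift -4.2° → track 180.9°, groundspeed 195.4 kt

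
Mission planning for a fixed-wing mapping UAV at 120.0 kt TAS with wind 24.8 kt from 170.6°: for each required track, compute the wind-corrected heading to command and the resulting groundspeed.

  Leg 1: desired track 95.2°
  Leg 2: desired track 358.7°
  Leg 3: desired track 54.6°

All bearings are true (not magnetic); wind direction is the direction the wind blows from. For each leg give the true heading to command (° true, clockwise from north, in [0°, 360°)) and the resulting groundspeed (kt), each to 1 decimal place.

Leg 1: heading=106.7°, groundspeed=111.3 kt
Leg 2: heading=0.4°, groundspeed=144.5 kt
Leg 3: heading=65.3°, groundspeed=128.8 kt

Leg 1: desired track 95.2°; wind correction +11.5° → command heading 106.7°, groundspeed 111.3 kt
Leg 2: desired track 358.7°; wind correction +1.7° → command heading 0.4°, groundspeed 144.5 kt
Leg 3: desired track 54.6°; wind correction +10.7° → command heading 65.3°, groundspeed 128.8 kt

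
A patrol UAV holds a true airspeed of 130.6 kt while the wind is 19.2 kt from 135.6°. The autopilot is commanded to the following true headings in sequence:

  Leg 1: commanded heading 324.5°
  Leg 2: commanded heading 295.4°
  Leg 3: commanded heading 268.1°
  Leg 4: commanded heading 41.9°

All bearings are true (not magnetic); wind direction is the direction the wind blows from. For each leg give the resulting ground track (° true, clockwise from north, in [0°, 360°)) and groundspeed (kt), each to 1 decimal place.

Leg 1: track=323.4°, groundspeed=149.6 kt
Leg 2: track=298.0°, groundspeed=148.8 kt
Leg 3: track=273.7°, groundspeed=144.3 kt
Leg 4: track=33.6°, groundspeed=133.2 kt

Leg 1: heading 324.5°; drift -1.1° → track 323.4°, groundspeed 149.6 kt
Leg 2: heading 295.4°; drift +2.6° → track 298.0°, groundspeed 148.8 kt
Leg 3: heading 268.1°; drift +5.6° → track 273.7°, groundspeed 144.3 kt
Leg 4: heading 41.9°; drift -8.3° → track 33.6°, groundspeed 133.2 kt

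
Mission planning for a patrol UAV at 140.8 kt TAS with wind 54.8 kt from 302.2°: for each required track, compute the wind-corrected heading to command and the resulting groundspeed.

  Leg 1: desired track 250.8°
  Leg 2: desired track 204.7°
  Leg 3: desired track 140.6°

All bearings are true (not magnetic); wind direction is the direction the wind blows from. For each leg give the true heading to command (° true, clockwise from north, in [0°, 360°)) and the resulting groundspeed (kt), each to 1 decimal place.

Leg 1: heading=268.5°, groundspeed=99.9 kt
Leg 2: heading=227.4°, groundspeed=137.0 kt
Leg 3: heading=147.7°, groundspeed=191.7 kt

Leg 1: desired track 250.8°; wind correction +17.7° → command heading 268.5°, groundspeed 99.9 kt
Leg 2: desired track 204.7°; wind correction +22.7° → command heading 227.4°, groundspeed 137.0 kt
Leg 3: desired track 140.6°; wind correction +7.1° → command heading 147.7°, groundspeed 191.7 kt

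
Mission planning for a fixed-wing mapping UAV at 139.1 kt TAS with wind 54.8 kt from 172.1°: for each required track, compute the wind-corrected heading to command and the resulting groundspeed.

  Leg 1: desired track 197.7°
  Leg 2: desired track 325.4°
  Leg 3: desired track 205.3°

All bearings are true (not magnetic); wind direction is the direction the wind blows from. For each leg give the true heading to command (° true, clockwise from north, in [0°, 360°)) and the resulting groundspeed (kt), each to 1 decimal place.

Leg 1: desired track 197.7°; wind correction -9.8° → command heading 187.9°, groundspeed 87.6 kt
Leg 2: desired track 325.4°; wind correction -10.2° → command heading 315.2°, groundspeed 185.9 kt
Leg 3: desired track 205.3°; wind correction -12.5° → command heading 192.8°, groundspeed 90.0 kt

Leg 1: heading=187.9°, groundspeed=87.6 kt
Leg 2: heading=315.2°, groundspeed=185.9 kt
Leg 3: heading=192.8°, groundspeed=90.0 kt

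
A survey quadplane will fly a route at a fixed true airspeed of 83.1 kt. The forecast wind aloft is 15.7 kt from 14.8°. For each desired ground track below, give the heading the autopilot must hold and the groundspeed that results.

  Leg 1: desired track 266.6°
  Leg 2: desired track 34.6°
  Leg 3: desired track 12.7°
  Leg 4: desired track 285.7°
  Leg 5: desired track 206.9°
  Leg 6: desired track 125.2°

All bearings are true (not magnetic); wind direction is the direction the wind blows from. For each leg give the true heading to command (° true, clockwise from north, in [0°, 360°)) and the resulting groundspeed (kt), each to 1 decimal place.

Leg 1: heading=276.9°, groundspeed=86.7 kt
Leg 2: heading=30.9°, groundspeed=68.2 kt
Leg 3: heading=13.1°, groundspeed=67.4 kt
Leg 4: heading=296.6°, groundspeed=81.4 kt
Leg 5: heading=209.2°, groundspeed=98.4 kt
Leg 6: heading=115.0°, groundspeed=87.3 kt

Leg 1: desired track 266.6°; wind correction +10.3° → command heading 276.9°, groundspeed 86.7 kt
Leg 2: desired track 34.6°; wind correction -3.7° → command heading 30.9°, groundspeed 68.2 kt
Leg 3: desired track 12.7°; wind correction +0.4° → command heading 13.1°, groundspeed 67.4 kt
Leg 4: desired track 285.7°; wind correction +10.9° → command heading 296.6°, groundspeed 81.4 kt
Leg 5: desired track 206.9°; wind correction +2.3° → command heading 209.2°, groundspeed 98.4 kt
Leg 6: desired track 125.2°; wind correction -10.2° → command heading 115.0°, groundspeed 87.3 kt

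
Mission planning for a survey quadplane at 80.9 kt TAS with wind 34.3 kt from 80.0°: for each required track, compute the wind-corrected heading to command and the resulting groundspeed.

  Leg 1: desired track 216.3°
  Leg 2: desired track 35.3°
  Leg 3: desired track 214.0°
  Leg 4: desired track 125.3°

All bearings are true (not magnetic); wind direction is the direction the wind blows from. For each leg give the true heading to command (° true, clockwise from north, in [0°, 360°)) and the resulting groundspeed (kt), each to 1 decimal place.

Leg 1: desired track 216.3°; wind correction -17.0° → command heading 199.3°, groundspeed 102.1 kt
Leg 2: desired track 35.3°; wind correction +17.4° → command heading 52.7°, groundspeed 52.8 kt
Leg 3: desired track 214.0°; wind correction -17.8° → command heading 196.2°, groundspeed 100.9 kt
Leg 4: desired track 125.3°; wind correction -17.5° → command heading 107.8°, groundspeed 53.0 kt

Leg 1: heading=199.3°, groundspeed=102.1 kt
Leg 2: heading=52.7°, groundspeed=52.8 kt
Leg 3: heading=196.2°, groundspeed=100.9 kt
Leg 4: heading=107.8°, groundspeed=53.0 kt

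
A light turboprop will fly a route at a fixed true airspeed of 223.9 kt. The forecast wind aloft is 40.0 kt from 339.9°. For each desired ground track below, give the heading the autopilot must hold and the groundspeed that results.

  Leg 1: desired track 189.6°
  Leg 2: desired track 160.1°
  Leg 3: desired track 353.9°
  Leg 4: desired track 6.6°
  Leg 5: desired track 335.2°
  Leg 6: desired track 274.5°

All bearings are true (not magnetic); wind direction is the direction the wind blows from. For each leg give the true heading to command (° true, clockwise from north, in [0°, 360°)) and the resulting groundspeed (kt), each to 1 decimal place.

Leg 1: heading=194.7°, groundspeed=257.8 kt
Leg 2: heading=160.1°, groundspeed=263.9 kt
Leg 3: heading=351.4°, groundspeed=184.9 kt
Leg 4: heading=2.0°, groundspeed=187.4 kt
Leg 5: heading=336.0°, groundspeed=184.0 kt
Leg 6: heading=283.8°, groundspeed=204.3 kt

Leg 1: desired track 189.6°; wind correction +5.1° → command heading 194.7°, groundspeed 257.8 kt
Leg 2: desired track 160.1°; wind correction +0.0° → command heading 160.1°, groundspeed 263.9 kt
Leg 3: desired track 353.9°; wind correction -2.5° → command heading 351.4°, groundspeed 184.9 kt
Leg 4: desired track 6.6°; wind correction -4.6° → command heading 2.0°, groundspeed 187.4 kt
Leg 5: desired track 335.2°; wind correction +0.8° → command heading 336.0°, groundspeed 184.0 kt
Leg 6: desired track 274.5°; wind correction +9.3° → command heading 283.8°, groundspeed 204.3 kt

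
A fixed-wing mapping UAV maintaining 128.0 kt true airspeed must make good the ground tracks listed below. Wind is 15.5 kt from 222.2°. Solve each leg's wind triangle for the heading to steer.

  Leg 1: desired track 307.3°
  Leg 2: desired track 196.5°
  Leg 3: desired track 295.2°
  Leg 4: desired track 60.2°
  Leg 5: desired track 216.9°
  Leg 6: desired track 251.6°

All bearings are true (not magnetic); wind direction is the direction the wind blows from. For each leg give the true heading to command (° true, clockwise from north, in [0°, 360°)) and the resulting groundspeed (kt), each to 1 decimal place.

Leg 1: heading=300.4°, groundspeed=125.7 kt
Leg 2: heading=199.5°, groundspeed=113.9 kt
Leg 3: heading=288.6°, groundspeed=122.6 kt
Leg 4: heading=62.3°, groundspeed=142.7 kt
Leg 5: heading=217.5°, groundspeed=112.6 kt
Leg 6: heading=248.2°, groundspeed=114.3 kt

Leg 1: desired track 307.3°; wind correction -6.9° → command heading 300.4°, groundspeed 125.7 kt
Leg 2: desired track 196.5°; wind correction +3.0° → command heading 199.5°, groundspeed 113.9 kt
Leg 3: desired track 295.2°; wind correction -6.6° → command heading 288.6°, groundspeed 122.6 kt
Leg 4: desired track 60.2°; wind correction +2.1° → command heading 62.3°, groundspeed 142.7 kt
Leg 5: desired track 216.9°; wind correction +0.6° → command heading 217.5°, groundspeed 112.6 kt
Leg 6: desired track 251.6°; wind correction -3.4° → command heading 248.2°, groundspeed 114.3 kt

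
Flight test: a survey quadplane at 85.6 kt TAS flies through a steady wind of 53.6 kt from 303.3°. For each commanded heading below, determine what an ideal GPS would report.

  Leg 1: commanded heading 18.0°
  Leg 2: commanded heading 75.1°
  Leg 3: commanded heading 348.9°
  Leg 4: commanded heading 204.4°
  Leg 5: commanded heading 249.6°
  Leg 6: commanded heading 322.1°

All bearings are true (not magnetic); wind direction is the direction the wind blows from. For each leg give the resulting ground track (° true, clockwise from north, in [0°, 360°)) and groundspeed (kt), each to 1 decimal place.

Leg 1: heading 18.0°; drift +35.9° → track 53.9°, groundspeed 88.2 kt
Leg 2: heading 75.1°; drift +18.2° → track 93.3°, groundspeed 127.7 kt
Leg 3: heading 348.9°; drift +38.5° → track 27.4°, groundspeed 61.5 kt
Leg 4: heading 204.4°; drift -29.4° → track 175.0°, groundspeed 107.8 kt
Leg 5: heading 249.6°; drift -38.7° → track 210.9°, groundspeed 69.0 kt
Leg 6: heading 322.1°; drift +26.4° → track 348.5°, groundspeed 38.9 kt

Leg 1: track=53.9°, groundspeed=88.2 kt
Leg 2: track=93.3°, groundspeed=127.7 kt
Leg 3: track=27.4°, groundspeed=61.5 kt
Leg 4: track=175.0°, groundspeed=107.8 kt
Leg 5: track=210.9°, groundspeed=69.0 kt
Leg 6: track=348.5°, groundspeed=38.9 kt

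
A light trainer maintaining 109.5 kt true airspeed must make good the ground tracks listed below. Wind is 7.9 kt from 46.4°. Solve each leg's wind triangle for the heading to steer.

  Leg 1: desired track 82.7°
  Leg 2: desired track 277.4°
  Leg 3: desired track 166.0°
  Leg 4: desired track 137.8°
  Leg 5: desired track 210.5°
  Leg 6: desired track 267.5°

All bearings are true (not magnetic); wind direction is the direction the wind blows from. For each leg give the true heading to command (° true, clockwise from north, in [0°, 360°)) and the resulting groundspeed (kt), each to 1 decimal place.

Leg 1: heading=80.3°, groundspeed=103.0 kt
Leg 2: heading=280.6°, groundspeed=114.3 kt
Leg 3: heading=162.4°, groundspeed=113.2 kt
Leg 4: heading=133.7°, groundspeed=109.4 kt
Leg 5: heading=209.4°, groundspeed=117.1 kt
Leg 6: heading=270.2°, groundspeed=115.3 kt

Leg 1: desired track 82.7°; wind correction -2.4° → command heading 80.3°, groundspeed 103.0 kt
Leg 2: desired track 277.4°; wind correction +3.2° → command heading 280.6°, groundspeed 114.3 kt
Leg 3: desired track 166.0°; wind correction -3.6° → command heading 162.4°, groundspeed 113.2 kt
Leg 4: desired track 137.8°; wind correction -4.1° → command heading 133.7°, groundspeed 109.4 kt
Leg 5: desired track 210.5°; wind correction -1.1° → command heading 209.4°, groundspeed 117.1 kt
Leg 6: desired track 267.5°; wind correction +2.7° → command heading 270.2°, groundspeed 115.3 kt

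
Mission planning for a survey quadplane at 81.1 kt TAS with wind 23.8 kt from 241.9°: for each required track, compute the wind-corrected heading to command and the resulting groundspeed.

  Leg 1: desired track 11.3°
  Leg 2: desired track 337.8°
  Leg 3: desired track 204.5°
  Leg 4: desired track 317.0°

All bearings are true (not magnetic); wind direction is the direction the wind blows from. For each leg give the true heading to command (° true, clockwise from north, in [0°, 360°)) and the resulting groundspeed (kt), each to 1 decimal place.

Leg 1: desired track 11.3°; wind correction -13.1° → command heading 358.2°, groundspeed 94.1 kt
Leg 2: desired track 337.8°; wind correction -17.0° → command heading 320.8°, groundspeed 80.0 kt
Leg 3: desired track 204.5°; wind correction +10.3° → command heading 214.8°, groundspeed 60.9 kt
Leg 4: desired track 317.0°; wind correction -16.5° → command heading 300.5°, groundspeed 71.7 kt

Leg 1: heading=358.2°, groundspeed=94.1 kt
Leg 2: heading=320.8°, groundspeed=80.0 kt
Leg 3: heading=214.8°, groundspeed=60.9 kt
Leg 4: heading=300.5°, groundspeed=71.7 kt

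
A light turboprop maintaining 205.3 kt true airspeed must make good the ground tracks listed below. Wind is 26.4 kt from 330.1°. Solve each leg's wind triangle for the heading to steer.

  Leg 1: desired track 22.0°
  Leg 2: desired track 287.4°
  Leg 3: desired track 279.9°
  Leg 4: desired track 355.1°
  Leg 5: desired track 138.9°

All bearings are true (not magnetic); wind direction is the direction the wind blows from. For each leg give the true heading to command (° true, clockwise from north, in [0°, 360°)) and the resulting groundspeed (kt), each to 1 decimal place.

Leg 1: heading=16.2°, groundspeed=188.0 kt
Leg 2: heading=292.4°, groundspeed=185.1 kt
Leg 3: heading=285.6°, groundspeed=187.4 kt
Leg 4: heading=352.0°, groundspeed=181.1 kt
Leg 5: heading=137.5°, groundspeed=231.1 kt

Leg 1: desired track 22.0°; wind correction -5.8° → command heading 16.2°, groundspeed 188.0 kt
Leg 2: desired track 287.4°; wind correction +5.0° → command heading 292.4°, groundspeed 185.1 kt
Leg 3: desired track 279.9°; wind correction +5.7° → command heading 285.6°, groundspeed 187.4 kt
Leg 4: desired track 355.1°; wind correction -3.1° → command heading 352.0°, groundspeed 181.1 kt
Leg 5: desired track 138.9°; wind correction -1.4° → command heading 137.5°, groundspeed 231.1 kt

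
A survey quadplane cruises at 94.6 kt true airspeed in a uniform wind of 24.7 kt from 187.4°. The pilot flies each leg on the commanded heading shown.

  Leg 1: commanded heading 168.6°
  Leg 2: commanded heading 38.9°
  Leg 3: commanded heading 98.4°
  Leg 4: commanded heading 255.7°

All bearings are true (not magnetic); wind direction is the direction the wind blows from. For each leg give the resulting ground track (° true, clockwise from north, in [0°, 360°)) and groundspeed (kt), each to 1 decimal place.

Leg 1: track=162.2°, groundspeed=71.7 kt
Leg 2: track=32.5°, groundspeed=116.4 kt
Leg 3: track=83.7°, groundspeed=97.4 kt
Leg 4: track=270.7°, groundspeed=88.5 kt

Leg 1: heading 168.6°; drift -6.4° → track 162.2°, groundspeed 71.7 kt
Leg 2: heading 38.9°; drift -6.4° → track 32.5°, groundspeed 116.4 kt
Leg 3: heading 98.4°; drift -14.7° → track 83.7°, groundspeed 97.4 kt
Leg 4: heading 255.7°; drift +15.0° → track 270.7°, groundspeed 88.5 kt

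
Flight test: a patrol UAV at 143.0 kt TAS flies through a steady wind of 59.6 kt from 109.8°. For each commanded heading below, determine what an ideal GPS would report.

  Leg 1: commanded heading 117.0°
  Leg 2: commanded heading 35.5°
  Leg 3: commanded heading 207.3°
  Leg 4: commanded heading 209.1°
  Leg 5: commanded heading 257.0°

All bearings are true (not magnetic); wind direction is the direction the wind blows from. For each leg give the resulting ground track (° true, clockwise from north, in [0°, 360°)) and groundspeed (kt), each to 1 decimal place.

Leg 1: track=122.1°, groundspeed=84.2 kt
Leg 2: track=11.2°, groundspeed=139.2 kt
Leg 3: track=228.7°, groundspeed=161.9 kt
Leg 4: track=230.2°, groundspeed=163.6 kt
Leg 5: track=266.5°, groundspeed=195.8 kt

Leg 1: heading 117.0°; drift +5.1° → track 122.1°, groundspeed 84.2 kt
Leg 2: heading 35.5°; drift -24.3° → track 11.2°, groundspeed 139.2 kt
Leg 3: heading 207.3°; drift +21.4° → track 228.7°, groundspeed 161.9 kt
Leg 4: heading 209.1°; drift +21.1° → track 230.2°, groundspeed 163.6 kt
Leg 5: heading 257.0°; drift +9.5° → track 266.5°, groundspeed 195.8 kt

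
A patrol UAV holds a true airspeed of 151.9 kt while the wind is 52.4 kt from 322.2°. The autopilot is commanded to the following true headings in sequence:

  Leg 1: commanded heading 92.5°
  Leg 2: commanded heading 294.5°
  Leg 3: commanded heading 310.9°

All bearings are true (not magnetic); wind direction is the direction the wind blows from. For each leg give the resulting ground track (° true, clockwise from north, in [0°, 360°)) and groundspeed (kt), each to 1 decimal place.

Leg 1: heading 92.5°; drift +12.1° → track 104.6°, groundspeed 190.0 kt
Leg 2: heading 294.5°; drift -13.0° → track 281.5°, groundspeed 108.3 kt
Leg 3: heading 310.9°; drift -5.8° → track 305.1°, groundspeed 101.0 kt

Leg 1: track=104.6°, groundspeed=190.0 kt
Leg 2: track=281.5°, groundspeed=108.3 kt
Leg 3: track=305.1°, groundspeed=101.0 kt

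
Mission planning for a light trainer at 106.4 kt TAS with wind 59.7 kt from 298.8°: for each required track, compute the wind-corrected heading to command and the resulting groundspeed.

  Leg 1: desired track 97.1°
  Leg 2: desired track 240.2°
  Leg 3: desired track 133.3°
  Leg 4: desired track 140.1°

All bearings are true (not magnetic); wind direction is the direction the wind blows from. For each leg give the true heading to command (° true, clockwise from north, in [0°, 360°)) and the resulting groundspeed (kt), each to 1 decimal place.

Leg 1: desired track 97.1°; wind correction -12.0° → command heading 85.1°, groundspeed 159.6 kt
Leg 2: desired track 240.2°; wind correction +28.6° → command heading 268.8°, groundspeed 62.3 kt
Leg 3: desired track 133.3°; wind correction +8.1° → command heading 141.4°, groundspeed 163.1 kt
Leg 4: desired track 140.1°; wind correction +11.8° → command heading 151.9°, groundspeed 159.8 kt

Leg 1: heading=85.1°, groundspeed=159.6 kt
Leg 2: heading=268.8°, groundspeed=62.3 kt
Leg 3: heading=141.4°, groundspeed=163.1 kt
Leg 4: heading=151.9°, groundspeed=159.8 kt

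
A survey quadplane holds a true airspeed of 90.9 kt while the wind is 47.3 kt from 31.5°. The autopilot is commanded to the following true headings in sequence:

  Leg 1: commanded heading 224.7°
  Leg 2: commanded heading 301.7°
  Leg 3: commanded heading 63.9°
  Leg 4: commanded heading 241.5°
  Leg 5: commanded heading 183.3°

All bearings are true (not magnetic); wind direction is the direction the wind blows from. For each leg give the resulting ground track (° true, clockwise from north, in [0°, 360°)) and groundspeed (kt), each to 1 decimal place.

Leg 1: track=220.2°, groundspeed=137.4 kt
Leg 2: track=274.2°, groundspeed=102.3 kt
Leg 3: track=90.3°, groundspeed=56.9 kt
Leg 4: track=231.3°, groundspeed=134.0 kt
Leg 5: track=192.9°, groundspeed=134.5 kt

Leg 1: heading 224.7°; drift -4.5° → track 220.2°, groundspeed 137.4 kt
Leg 2: heading 301.7°; drift -27.5° → track 274.2°, groundspeed 102.3 kt
Leg 3: heading 63.9°; drift +26.4° → track 90.3°, groundspeed 56.9 kt
Leg 4: heading 241.5°; drift -10.2° → track 231.3°, groundspeed 134.0 kt
Leg 5: heading 183.3°; drift +9.6° → track 192.9°, groundspeed 134.5 kt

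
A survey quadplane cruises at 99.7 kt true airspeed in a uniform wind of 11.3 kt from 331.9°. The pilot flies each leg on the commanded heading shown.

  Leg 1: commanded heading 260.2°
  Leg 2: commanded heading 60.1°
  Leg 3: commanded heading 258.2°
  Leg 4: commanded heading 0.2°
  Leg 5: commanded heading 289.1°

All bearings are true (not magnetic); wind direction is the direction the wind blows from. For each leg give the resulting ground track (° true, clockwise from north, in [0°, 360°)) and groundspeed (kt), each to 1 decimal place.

Leg 1: heading 260.2°; drift -6.4° → track 253.8°, groundspeed 96.7 kt
Leg 2: heading 60.1°; drift +6.5° → track 66.6°, groundspeed 100.0 kt
Leg 3: heading 258.2°; drift -6.4° → track 251.8°, groundspeed 97.1 kt
Leg 4: heading 0.2°; drift +3.4° → track 3.6°, groundspeed 89.9 kt
Leg 5: heading 289.1°; drift -4.8° → track 284.3°, groundspeed 91.7 kt

Leg 1: track=253.8°, groundspeed=96.7 kt
Leg 2: track=66.6°, groundspeed=100.0 kt
Leg 3: track=251.8°, groundspeed=97.1 kt
Leg 4: track=3.6°, groundspeed=89.9 kt
Leg 5: track=284.3°, groundspeed=91.7 kt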